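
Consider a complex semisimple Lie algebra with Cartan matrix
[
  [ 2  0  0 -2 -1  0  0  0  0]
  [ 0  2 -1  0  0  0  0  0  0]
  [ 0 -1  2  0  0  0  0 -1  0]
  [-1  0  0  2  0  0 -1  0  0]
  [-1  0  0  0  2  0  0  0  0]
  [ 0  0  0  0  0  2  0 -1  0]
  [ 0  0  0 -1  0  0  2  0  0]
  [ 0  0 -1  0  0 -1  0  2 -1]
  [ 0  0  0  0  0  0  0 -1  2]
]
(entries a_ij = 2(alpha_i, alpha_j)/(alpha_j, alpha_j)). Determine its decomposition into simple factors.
type D_5 + type F_4

The diagram associated to this matrix has two connected components: the simple roots {alpha_2, alpha_3, alpha_6, alpha_8, alpha_9} form a chain of 3 nodes with a fork of two nodes at one end (D_5), and {alpha_1, alpha_4, alpha_5, alpha_7} form a chain of 4 nodes with a double edge between the middle two (F_4). A semisimple Lie algebra decomposes uniquely as the direct sum of simple ideals, one per connected component of its Dynkin diagram, so g ≅ D_5 ⊕ F_4 (dimension 45 + 52 = 97).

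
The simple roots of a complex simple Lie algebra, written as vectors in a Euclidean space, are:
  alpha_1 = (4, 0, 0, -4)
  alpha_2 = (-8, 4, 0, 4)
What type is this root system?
G_2

Compute the Cartan integers a_ij = 2(alpha_i, alpha_j)/(alpha_j, alpha_j); the resulting 2x2 Cartan matrix is
[[2, -1], [-3, 2]].
The roots have two lengths (squared-length ratio 3:1); the short ones are alpha_{1}. The associated Dynkin diagram is two nodes joined by a triple edge (G_2), so the type is G_2.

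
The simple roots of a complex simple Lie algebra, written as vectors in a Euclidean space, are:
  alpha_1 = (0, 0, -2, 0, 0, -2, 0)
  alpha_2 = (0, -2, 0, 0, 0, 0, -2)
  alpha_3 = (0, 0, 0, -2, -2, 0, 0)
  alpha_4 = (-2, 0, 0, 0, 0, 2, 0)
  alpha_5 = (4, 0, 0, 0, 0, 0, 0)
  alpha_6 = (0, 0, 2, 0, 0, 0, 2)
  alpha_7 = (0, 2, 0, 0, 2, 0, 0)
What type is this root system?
Compute the Cartan integers a_ij = 2(alpha_i, alpha_j)/(alpha_j, alpha_j); the resulting 7x7 Cartan matrix is
[[2, 0, 0, -1, 0, -1, 0], [0, 2, 0, 0, 0, -1, -1], [0, 0, 2, 0, 0, 0, -1], [-1, 0, 0, 2, -1, 0, 0], [0, 0, 0, -2, 2, 0, 0], [-1, -1, 0, 0, 0, 2, 0], [0, -1, -1, 0, 0, 0, 2]].
The roots have two lengths (squared-length ratio 2:1); the short ones are alpha_{1,2,3,4,6,7}. The associated Dynkin diagram is a chain of 7 nodes with a double edge at one end; the terminal node there is the unique long simple root (C_7), so the type is C_7 (the algebra sp(14)).

type C_7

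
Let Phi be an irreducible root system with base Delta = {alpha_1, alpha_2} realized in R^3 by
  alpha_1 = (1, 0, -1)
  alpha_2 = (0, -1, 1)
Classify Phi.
A_2 (sl(3))

Compute the Cartan integers a_ij = 2(alpha_i, alpha_j)/(alpha_j, alpha_j); the resulting 2x2 Cartan matrix is
[[2, -1], [-1, 2]].
All simple roots have the same length, so the diagram is simply laced. The associated Dynkin diagram is a chain of 2 nodes with single edges (A_2), so the type is A_2 (the algebra sl(3)).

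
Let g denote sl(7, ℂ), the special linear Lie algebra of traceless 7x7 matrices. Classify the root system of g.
A_6 (sl(7))

This is sl(7), which has dimension 7^2 - 1 = 48 and rank 7 - 1 = 6 (a Cartan subalgebra is the diagonal traceless matrices). In the classification of classical Lie algebras, the special linear algebra sl(n+1) has type A_n; here n = 6, so the Dynkin diagram is a chain of 6 nodes with single edges (A_6). Hence the type is A_6.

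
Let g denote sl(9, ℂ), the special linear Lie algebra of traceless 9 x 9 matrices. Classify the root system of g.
type A_8

This is sl(9), which has dimension 9^2 - 1 = 80 and rank 9 - 1 = 8 (a Cartan subalgebra is the diagonal traceless matrices). In the classification of classical Lie algebras, the special linear algebra sl(n+1) has type A_n; here n = 8, so the Dynkin diagram is a chain of 8 nodes with single edges (A_8). Hence the type is A_8.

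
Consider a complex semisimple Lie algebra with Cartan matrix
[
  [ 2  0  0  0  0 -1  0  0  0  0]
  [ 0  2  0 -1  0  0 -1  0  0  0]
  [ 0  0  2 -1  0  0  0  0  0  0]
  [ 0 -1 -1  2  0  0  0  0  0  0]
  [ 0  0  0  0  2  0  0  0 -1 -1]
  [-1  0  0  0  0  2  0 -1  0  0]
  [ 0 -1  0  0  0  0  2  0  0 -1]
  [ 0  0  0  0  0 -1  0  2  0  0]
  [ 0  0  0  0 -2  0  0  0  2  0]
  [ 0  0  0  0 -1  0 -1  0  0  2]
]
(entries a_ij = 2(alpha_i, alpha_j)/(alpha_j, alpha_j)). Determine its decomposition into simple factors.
A_3 ⊕ C_7

The diagram associated to this matrix has two connected components: the simple roots {alpha_1, alpha_6, alpha_8} form a chain of 3 nodes with single edges (A_3), and {alpha_2, alpha_3, alpha_4, alpha_5, alpha_7, alpha_9, alpha_10} form a chain of 7 nodes with a double edge at one end; the terminal node there is the unique long simple root (C_7). A semisimple Lie algebra decomposes uniquely as the direct sum of simple ideals, one per connected component of its Dynkin diagram, so g ≅ A_3 ⊕ C_7 (dimension 15 + 105 = 120).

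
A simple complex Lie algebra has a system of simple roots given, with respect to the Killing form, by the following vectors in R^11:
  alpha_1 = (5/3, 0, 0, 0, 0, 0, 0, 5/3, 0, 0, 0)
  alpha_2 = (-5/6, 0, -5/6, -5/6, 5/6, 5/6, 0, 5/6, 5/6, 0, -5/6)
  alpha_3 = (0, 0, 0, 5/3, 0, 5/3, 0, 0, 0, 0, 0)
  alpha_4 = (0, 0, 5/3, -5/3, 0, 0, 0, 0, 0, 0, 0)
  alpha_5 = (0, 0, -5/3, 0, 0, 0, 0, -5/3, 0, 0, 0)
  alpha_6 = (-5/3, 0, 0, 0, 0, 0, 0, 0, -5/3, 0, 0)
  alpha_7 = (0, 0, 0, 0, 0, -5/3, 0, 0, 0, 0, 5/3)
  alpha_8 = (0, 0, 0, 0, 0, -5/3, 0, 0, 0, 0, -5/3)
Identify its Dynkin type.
E_8

Compute the Cartan integers a_ij = 2(alpha_i, alpha_j)/(alpha_j, alpha_j); the resulting 8x8 Cartan matrix is
[[2, 0, 0, 0, -1, -1, 0, 0], [0, 2, 0, 0, 0, 0, -1, 0], [0, 0, 2, -1, 0, 0, -1, -1], [0, 0, -1, 2, -1, 0, 0, 0], [-1, 0, 0, -1, 2, 0, 0, 0], [-1, 0, 0, 0, 0, 2, 0, 0], [0, -1, -1, 0, 0, 0, 2, 0], [0, 0, -1, 0, 0, 0, 0, 2]].
All simple roots have the same length, so the diagram is simply laced. The associated Dynkin diagram is a chain of 7 nodes with one extra node attached to the third node from one end (E_8), so the type is E_8.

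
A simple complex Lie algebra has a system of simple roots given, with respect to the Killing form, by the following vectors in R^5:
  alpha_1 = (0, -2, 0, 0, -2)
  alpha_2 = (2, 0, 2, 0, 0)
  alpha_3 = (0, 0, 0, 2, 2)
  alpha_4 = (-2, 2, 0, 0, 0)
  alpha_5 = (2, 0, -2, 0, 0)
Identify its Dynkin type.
Compute the Cartan integers a_ij = 2(alpha_i, alpha_j)/(alpha_j, alpha_j); the resulting 5x5 Cartan matrix is
[[2, 0, -1, -1, 0], [0, 2, 0, -1, 0], [-1, 0, 2, 0, 0], [-1, -1, 0, 2, -1], [0, 0, 0, -1, 2]].
All simple roots have the same length, so the diagram is simply laced. The associated Dynkin diagram is a chain of 3 nodes with a fork of two nodes at one end (D_5), so the type is D_5 (the algebra so(10)).

D_5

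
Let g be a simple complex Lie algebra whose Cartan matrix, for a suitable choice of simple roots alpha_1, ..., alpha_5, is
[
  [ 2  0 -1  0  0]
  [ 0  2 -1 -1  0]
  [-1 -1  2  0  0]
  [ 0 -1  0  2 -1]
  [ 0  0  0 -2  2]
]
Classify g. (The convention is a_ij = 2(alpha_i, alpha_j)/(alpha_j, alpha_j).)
The matrix has rank 5 with 2's on the diagonal. Reading the off-diagonal entries as Dynkin edges (a single edge where a_ij = a_ji = -1; a double or triple edge where a_ij * a_ji = 2 or 3), the diagram is a chain of 5 nodes with a double edge at one end; the terminal node there is the unique long simple root (C_5). One simple-root ordering that puts it in standard form is (alpha_1, alpha_3, alpha_2, alpha_4, alpha_5). So the algebra is type C_5, i.e. sp(10).

C5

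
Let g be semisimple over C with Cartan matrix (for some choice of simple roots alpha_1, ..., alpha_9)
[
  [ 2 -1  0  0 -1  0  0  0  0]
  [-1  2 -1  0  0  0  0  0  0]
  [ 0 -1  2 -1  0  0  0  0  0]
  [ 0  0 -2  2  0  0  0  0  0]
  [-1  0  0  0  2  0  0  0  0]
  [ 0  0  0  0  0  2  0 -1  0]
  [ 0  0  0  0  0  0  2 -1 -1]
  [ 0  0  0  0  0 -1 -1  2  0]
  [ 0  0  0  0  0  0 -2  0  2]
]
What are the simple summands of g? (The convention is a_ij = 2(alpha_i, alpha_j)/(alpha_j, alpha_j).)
The diagram associated to this matrix has two connected components: the simple roots {alpha_6, alpha_7, alpha_8, alpha_9} form a chain of 4 nodes with a double edge at one end; the terminal node there is the unique long simple root (C_4), and {alpha_1, alpha_2, alpha_3, alpha_4, alpha_5} form a chain of 5 nodes with a double edge at one end; the terminal node there is the unique long simple root (C_5). A semisimple Lie algebra decomposes uniquely as the direct sum of simple ideals, one per connected component of its Dynkin diagram, so g ≅ C_4 ⊕ C_5 (dimension 36 + 55 = 91).

type C_4 + type C_5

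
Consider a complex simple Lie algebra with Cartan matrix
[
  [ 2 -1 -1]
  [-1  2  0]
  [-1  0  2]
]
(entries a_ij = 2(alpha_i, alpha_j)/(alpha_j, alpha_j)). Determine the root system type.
A3

The matrix has rank 3 with 2's on the diagonal. Reading the off-diagonal entries as Dynkin edges (a single edge where a_ij = a_ji = -1; a double or triple edge where a_ij * a_ji = 2 or 3), the diagram is a chain of 3 nodes with single edges (A_3). One simple-root ordering that puts it in standard form is (alpha_3, alpha_1, alpha_2). So the algebra is type A_3, i.e. sl(4).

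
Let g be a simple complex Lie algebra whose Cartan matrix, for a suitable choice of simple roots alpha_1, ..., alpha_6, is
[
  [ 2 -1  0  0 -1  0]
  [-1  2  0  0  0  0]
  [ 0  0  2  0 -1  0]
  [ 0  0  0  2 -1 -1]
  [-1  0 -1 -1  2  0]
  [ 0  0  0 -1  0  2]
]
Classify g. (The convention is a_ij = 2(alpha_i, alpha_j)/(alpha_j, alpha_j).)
The matrix has rank 6 with 2's on the diagonal. Reading the off-diagonal entries as Dynkin edges (a single edge where a_ij = a_ji = -1; a double or triple edge where a_ij * a_ji = 2 or 3), the diagram is a chain of 5 nodes with one extra node attached to the third node from one end (E_6). One simple-root ordering that puts it in standard form is (alpha_6, alpha_3, alpha_4, alpha_5, alpha_1, alpha_2). So the algebra is type E_6.

E_6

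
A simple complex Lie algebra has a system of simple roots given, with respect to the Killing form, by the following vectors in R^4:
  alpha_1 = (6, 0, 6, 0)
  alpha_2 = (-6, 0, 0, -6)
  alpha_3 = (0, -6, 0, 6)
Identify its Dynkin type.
A_3 (sl(4))

Compute the Cartan integers a_ij = 2(alpha_i, alpha_j)/(alpha_j, alpha_j); the resulting 3x3 Cartan matrix is
[[2, -1, 0], [-1, 2, -1], [0, -1, 2]].
All simple roots have the same length, so the diagram is simply laced. The associated Dynkin diagram is a chain of 3 nodes with single edges (A_3), so the type is A_3 (the algebra sl(4)).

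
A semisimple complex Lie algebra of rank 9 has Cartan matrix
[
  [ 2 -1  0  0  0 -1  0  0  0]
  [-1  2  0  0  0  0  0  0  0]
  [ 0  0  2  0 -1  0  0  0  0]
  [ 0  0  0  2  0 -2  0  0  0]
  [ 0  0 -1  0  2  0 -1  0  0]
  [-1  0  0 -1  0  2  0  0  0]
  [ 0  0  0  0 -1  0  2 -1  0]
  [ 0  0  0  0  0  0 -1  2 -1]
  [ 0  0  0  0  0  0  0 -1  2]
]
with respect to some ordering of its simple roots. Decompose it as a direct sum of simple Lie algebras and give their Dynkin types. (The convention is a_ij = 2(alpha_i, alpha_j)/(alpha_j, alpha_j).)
The diagram associated to this matrix has two connected components: the simple roots {alpha_3, alpha_5, alpha_7, alpha_8, alpha_9} form a chain of 5 nodes with single edges (A_5), and {alpha_1, alpha_2, alpha_4, alpha_6} form a chain of 4 nodes with a double edge at one end; the terminal node there is the unique long simple root (C_4). A semisimple Lie algebra decomposes uniquely as the direct sum of simple ideals, one per connected component of its Dynkin diagram, so g ≅ A_5 ⊕ C_4 (dimension 35 + 36 = 71).

A5 ⊕ C4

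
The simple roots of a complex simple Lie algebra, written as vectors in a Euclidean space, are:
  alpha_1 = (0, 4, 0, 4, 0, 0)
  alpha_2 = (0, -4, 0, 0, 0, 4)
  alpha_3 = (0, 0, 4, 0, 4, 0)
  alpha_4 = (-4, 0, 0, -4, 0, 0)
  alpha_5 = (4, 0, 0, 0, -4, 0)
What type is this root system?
Compute the Cartan integers a_ij = 2(alpha_i, alpha_j)/(alpha_j, alpha_j); the resulting 5x5 Cartan matrix is
[[2, -1, 0, -1, 0], [-1, 2, 0, 0, 0], [0, 0, 2, 0, -1], [-1, 0, 0, 2, -1], [0, 0, -1, -1, 2]].
All simple roots have the same length, so the diagram is simply laced. The associated Dynkin diagram is a chain of 5 nodes with single edges (A_5), so the type is A_5 (the algebra sl(6)).

type A_5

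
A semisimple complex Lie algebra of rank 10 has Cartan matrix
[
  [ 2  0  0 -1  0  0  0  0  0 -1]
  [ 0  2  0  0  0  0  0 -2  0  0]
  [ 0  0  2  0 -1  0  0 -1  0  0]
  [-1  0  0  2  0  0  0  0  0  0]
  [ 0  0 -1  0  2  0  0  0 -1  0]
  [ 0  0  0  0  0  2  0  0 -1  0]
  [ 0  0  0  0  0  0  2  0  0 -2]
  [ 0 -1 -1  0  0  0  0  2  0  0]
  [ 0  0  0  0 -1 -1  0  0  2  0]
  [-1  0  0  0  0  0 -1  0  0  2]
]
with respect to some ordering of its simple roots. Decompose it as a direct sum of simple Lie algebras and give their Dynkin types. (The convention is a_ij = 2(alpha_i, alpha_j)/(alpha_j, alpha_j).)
C_4 + C_6

The diagram associated to this matrix has two connected components: the simple roots {alpha_1, alpha_4, alpha_7, alpha_10} form a chain of 4 nodes with a double edge at one end; the terminal node there is the unique long simple root (C_4), and {alpha_2, alpha_3, alpha_5, alpha_6, alpha_8, alpha_9} form a chain of 6 nodes with a double edge at one end; the terminal node there is the unique long simple root (C_6). A semisimple Lie algebra decomposes uniquely as the direct sum of simple ideals, one per connected component of its Dynkin diagram, so g ≅ C_4 ⊕ C_6 (dimension 36 + 78 = 114).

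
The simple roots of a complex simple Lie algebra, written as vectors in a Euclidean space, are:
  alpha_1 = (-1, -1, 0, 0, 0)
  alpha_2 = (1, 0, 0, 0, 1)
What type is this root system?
Compute the Cartan integers a_ij = 2(alpha_i, alpha_j)/(alpha_j, alpha_j); the resulting 2x2 Cartan matrix is
[[2, -1], [-1, 2]].
All simple roots have the same length, so the diagram is simply laced. The associated Dynkin diagram is a chain of 2 nodes with single edges (A_2), so the type is A_2 (the algebra sl(3)).

A_2 (sl(3))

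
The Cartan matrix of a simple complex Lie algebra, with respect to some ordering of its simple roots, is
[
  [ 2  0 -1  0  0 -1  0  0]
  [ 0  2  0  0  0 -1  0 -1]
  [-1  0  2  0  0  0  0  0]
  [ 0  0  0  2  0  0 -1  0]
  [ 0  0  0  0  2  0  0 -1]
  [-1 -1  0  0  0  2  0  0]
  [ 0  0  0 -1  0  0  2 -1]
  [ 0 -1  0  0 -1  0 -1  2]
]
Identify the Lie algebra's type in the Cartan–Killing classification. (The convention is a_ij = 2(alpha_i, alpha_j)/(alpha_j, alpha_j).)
The matrix has rank 8 with 2's on the diagonal. Reading the off-diagonal entries as Dynkin edges (a single edge where a_ij = a_ji = -1; a double or triple edge where a_ij * a_ji = 2 or 3), the diagram is a chain of 7 nodes with one extra node attached to the third node from one end (E_8). One simple-root ordering that puts it in standard form is (alpha_4, alpha_5, alpha_7, alpha_8, alpha_2, alpha_6, alpha_1, alpha_3). So the algebra is type E_8.

type E_8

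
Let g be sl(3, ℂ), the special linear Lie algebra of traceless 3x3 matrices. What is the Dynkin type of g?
A2

This is sl(3), which has dimension 3^2 - 1 = 8 and rank 3 - 1 = 2 (a Cartan subalgebra is the diagonal traceless matrices). In the classification of classical Lie algebras, the special linear algebra sl(n+1) has type A_n; here n = 2, so the Dynkin diagram is a chain of 2 nodes with single edges (A_2). Hence the type is A_2.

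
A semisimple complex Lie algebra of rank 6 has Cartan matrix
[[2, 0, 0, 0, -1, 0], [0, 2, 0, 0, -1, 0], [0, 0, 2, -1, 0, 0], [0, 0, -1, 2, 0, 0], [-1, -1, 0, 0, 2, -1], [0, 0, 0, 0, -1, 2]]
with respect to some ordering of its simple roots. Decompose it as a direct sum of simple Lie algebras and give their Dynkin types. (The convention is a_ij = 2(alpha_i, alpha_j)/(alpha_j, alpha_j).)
The diagram associated to this matrix has two connected components: the simple roots {alpha_3, alpha_4} form a chain of 2 nodes with single edges (A_2), and {alpha_1, alpha_2, alpha_5, alpha_6} form a chain of 2 nodes with a fork of two nodes at one end (D_4). A semisimple Lie algebra decomposes uniquely as the direct sum of simple ideals, one per connected component of its Dynkin diagram, so g ≅ A_2 ⊕ D_4 (dimension 8 + 28 = 36).

A_2 + D_4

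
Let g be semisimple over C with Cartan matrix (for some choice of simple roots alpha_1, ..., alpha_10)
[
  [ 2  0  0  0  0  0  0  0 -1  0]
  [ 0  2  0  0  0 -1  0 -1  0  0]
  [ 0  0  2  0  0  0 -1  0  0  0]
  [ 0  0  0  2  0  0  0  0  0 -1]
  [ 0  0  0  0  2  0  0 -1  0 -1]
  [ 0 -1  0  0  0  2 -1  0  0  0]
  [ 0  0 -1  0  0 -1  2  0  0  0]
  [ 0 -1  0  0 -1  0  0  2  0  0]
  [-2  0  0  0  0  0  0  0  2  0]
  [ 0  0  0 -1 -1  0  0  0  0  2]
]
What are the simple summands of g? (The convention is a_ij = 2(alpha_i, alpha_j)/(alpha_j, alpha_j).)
A_8 ⊕ B_2

The diagram associated to this matrix has two connected components: the simple roots {alpha_2, alpha_3, alpha_4, alpha_5, alpha_6, alpha_7, alpha_8, alpha_10} form a chain of 8 nodes with single edges (A_8), and {alpha_1, alpha_9} form a chain of 2 nodes with a double edge at one end; the terminal node there is the unique short simple root (B_2). A semisimple Lie algebra decomposes uniquely as the direct sum of simple ideals, one per connected component of its Dynkin diagram, so g ≅ A_8 ⊕ B_2 (dimension 80 + 10 = 90).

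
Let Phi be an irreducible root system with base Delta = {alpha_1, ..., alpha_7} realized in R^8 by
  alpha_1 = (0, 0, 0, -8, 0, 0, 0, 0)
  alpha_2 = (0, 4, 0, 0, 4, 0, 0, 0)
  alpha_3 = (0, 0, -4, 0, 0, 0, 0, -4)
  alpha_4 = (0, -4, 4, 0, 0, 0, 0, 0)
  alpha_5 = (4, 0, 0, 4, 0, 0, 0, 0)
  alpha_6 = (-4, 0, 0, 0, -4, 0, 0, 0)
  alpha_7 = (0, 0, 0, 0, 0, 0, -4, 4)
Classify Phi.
Compute the Cartan integers a_ij = 2(alpha_i, alpha_j)/(alpha_j, alpha_j); the resulting 7x7 Cartan matrix is
[[2, 0, 0, 0, -2, 0, 0], [0, 2, 0, -1, 0, -1, 0], [0, 0, 2, -1, 0, 0, -1], [0, -1, -1, 2, 0, 0, 0], [-1, 0, 0, 0, 2, -1, 0], [0, -1, 0, 0, -1, 2, 0], [0, 0, -1, 0, 0, 0, 2]].
The roots have two lengths (squared-length ratio 2:1); the short ones are alpha_{2,3,4,5,6,7}. The associated Dynkin diagram is a chain of 7 nodes with a double edge at one end; the terminal node there is the unique long simple root (C_7), so the type is C_7 (the algebra sp(14)).

C_7 (sp(14))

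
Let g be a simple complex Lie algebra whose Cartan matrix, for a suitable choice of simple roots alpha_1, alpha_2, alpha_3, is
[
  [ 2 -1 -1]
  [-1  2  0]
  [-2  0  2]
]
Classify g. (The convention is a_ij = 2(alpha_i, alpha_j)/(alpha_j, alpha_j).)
C3

The matrix has rank 3 with 2's on the diagonal. Reading the off-diagonal entries as Dynkin edges (a single edge where a_ij = a_ji = -1; a double or triple edge where a_ij * a_ji = 2 or 3), the diagram is a chain of 3 nodes with a double edge at one end; the terminal node there is the unique long simple root (C_3). One simple-root ordering that puts it in standard form is (alpha_2, alpha_1, alpha_3). So the algebra is type C_3, i.e. sp(6).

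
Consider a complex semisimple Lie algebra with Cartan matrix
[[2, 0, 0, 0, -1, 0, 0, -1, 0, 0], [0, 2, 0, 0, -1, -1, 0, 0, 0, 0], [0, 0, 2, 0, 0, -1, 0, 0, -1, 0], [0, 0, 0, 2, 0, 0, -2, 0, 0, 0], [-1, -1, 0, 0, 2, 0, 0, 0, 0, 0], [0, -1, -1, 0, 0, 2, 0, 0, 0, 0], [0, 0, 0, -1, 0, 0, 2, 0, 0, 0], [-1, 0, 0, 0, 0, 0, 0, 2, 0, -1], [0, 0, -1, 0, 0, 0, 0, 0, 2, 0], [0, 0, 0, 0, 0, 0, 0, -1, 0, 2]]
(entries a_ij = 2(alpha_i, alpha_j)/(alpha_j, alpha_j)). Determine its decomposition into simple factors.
type A_8 + type B_2

The diagram associated to this matrix has two connected components: the simple roots {alpha_1, alpha_2, alpha_3, alpha_5, alpha_6, alpha_8, alpha_9, alpha_10} form a chain of 8 nodes with single edges (A_8), and {alpha_4, alpha_7} form a chain of 2 nodes with a double edge at one end; the terminal node there is the unique short simple root (B_2). A semisimple Lie algebra decomposes uniquely as the direct sum of simple ideals, one per connected component of its Dynkin diagram, so g ≅ A_8 ⊕ B_2 (dimension 80 + 10 = 90).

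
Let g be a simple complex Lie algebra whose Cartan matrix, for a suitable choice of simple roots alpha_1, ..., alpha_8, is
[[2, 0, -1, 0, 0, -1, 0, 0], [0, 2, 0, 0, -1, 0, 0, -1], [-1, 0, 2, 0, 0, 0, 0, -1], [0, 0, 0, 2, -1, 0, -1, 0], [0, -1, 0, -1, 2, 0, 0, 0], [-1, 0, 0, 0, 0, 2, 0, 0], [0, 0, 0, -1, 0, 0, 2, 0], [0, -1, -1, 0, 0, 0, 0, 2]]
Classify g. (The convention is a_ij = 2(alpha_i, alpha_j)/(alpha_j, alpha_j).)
type A_8

The matrix has rank 8 with 2's on the diagonal. Reading the off-diagonal entries as Dynkin edges (a single edge where a_ij = a_ji = -1; a double or triple edge where a_ij * a_ji = 2 or 3), the diagram is a chain of 8 nodes with single edges (A_8). One simple-root ordering that puts it in standard form is (alpha_6, alpha_1, alpha_3, alpha_8, alpha_2, alpha_5, alpha_4, alpha_7). So the algebra is type A_8, i.e. sl(9).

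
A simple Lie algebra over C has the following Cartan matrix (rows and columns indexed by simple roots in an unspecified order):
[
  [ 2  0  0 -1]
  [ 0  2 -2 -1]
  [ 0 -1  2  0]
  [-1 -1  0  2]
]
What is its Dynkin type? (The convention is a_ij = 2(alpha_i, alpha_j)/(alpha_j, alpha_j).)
The matrix has rank 4 with 2's on the diagonal. Reading the off-diagonal entries as Dynkin edges (a single edge where a_ij = a_ji = -1; a double or triple edge where a_ij * a_ji = 2 or 3), the diagram is a chain of 4 nodes with a double edge at one end; the terminal node there is the unique short simple root (B_4). One simple-root ordering that puts it in standard form is (alpha_1, alpha_4, alpha_2, alpha_3). So the algebra is type B_4, i.e. so(9).

B_4 (so(9))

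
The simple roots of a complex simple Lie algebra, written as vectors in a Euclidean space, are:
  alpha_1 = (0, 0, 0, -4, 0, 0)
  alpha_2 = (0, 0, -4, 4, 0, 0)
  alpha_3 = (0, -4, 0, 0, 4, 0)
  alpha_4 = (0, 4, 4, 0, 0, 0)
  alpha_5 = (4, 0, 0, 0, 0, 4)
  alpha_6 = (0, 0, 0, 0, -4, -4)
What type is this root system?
Compute the Cartan integers a_ij = 2(alpha_i, alpha_j)/(alpha_j, alpha_j); the resulting 6x6 Cartan matrix is
[[2, -1, 0, 0, 0, 0], [-2, 2, 0, -1, 0, 0], [0, 0, 2, -1, 0, -1], [0, -1, -1, 2, 0, 0], [0, 0, 0, 0, 2, -1], [0, 0, -1, 0, -1, 2]].
The roots have two lengths (squared-length ratio 2:1); the short ones are alpha_{1}. The associated Dynkin diagram is a chain of 6 nodes with a double edge at one end; the terminal node there is the unique short simple root (B_6), so the type is B_6 (the algebra so(13)).

type B_6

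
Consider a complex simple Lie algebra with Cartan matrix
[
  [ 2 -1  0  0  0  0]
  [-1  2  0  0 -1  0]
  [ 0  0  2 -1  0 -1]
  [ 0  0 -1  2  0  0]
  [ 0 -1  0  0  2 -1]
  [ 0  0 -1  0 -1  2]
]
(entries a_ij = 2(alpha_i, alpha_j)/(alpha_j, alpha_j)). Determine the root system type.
The matrix has rank 6 with 2's on the diagonal. Reading the off-diagonal entries as Dynkin edges (a single edge where a_ij = a_ji = -1; a double or triple edge where a_ij * a_ji = 2 or 3), the diagram is a chain of 6 nodes with single edges (A_6). One simple-root ordering that puts it in standard form is (alpha_4, alpha_3, alpha_6, alpha_5, alpha_2, alpha_1). So the algebra is type A_6, i.e. sl(7).

A6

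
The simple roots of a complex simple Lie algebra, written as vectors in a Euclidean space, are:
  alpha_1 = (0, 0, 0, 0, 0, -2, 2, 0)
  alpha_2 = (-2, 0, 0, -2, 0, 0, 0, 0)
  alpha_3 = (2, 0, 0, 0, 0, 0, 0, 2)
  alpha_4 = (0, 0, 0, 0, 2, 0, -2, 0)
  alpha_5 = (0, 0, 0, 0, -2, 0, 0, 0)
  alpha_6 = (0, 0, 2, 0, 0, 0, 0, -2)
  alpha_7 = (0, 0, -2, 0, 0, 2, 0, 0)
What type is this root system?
Compute the Cartan integers a_ij = 2(alpha_i, alpha_j)/(alpha_j, alpha_j); the resulting 7x7 Cartan matrix is
[[2, 0, 0, -1, 0, 0, -1], [0, 2, -1, 0, 0, 0, 0], [0, -1, 2, 0, 0, -1, 0], [-1, 0, 0, 2, -2, 0, 0], [0, 0, 0, -1, 2, 0, 0], [0, 0, -1, 0, 0, 2, -1], [-1, 0, 0, 0, 0, -1, 2]].
The roots have two lengths (squared-length ratio 2:1); the short ones are alpha_{5}. The associated Dynkin diagram is a chain of 7 nodes with a double edge at one end; the terminal node there is the unique short simple root (B_7), so the type is B_7 (the algebra so(15)).

B_7 (so(15))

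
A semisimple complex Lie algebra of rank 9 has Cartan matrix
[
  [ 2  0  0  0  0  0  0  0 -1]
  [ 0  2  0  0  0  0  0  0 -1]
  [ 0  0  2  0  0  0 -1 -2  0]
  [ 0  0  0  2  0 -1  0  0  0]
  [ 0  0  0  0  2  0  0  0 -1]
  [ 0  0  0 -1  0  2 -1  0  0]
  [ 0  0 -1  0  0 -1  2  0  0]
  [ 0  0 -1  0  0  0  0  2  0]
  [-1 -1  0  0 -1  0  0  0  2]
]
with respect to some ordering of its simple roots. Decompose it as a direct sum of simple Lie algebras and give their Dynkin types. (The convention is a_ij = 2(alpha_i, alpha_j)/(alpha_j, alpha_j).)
The diagram associated to this matrix has two connected components: the simple roots {alpha_3, alpha_4, alpha_6, alpha_7, alpha_8} form a chain of 5 nodes with a double edge at one end; the terminal node there is the unique short simple root (B_5), and {alpha_1, alpha_2, alpha_5, alpha_9} form a chain of 2 nodes with a fork of two nodes at one end (D_4). A semisimple Lie algebra decomposes uniquely as the direct sum of simple ideals, one per connected component of its Dynkin diagram, so g ≅ B_5 ⊕ D_4 (dimension 55 + 28 = 83).

B_5 (so(11)) ⊕ D_4 (so(8))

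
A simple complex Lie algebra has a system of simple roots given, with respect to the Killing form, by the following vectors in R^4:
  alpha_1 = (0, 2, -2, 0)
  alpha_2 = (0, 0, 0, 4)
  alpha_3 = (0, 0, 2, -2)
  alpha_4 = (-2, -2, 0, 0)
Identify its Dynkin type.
Compute the Cartan integers a_ij = 2(alpha_i, alpha_j)/(alpha_j, alpha_j); the resulting 4x4 Cartan matrix is
[[2, 0, -1, -1], [0, 2, -2, 0], [-1, -1, 2, 0], [-1, 0, 0, 2]].
The roots have two lengths (squared-length ratio 2:1); the short ones are alpha_{1,3,4}. The associated Dynkin diagram is a chain of 4 nodes with a double edge at one end; the terminal node there is the unique long simple root (C_4), so the type is C_4 (the algebra sp(8)).

C_4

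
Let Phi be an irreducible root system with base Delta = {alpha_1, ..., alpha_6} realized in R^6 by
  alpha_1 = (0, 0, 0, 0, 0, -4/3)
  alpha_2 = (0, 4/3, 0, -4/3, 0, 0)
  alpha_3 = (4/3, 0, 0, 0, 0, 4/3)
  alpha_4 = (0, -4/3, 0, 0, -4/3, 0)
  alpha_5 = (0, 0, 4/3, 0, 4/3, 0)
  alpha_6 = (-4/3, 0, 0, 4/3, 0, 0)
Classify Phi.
Compute the Cartan integers a_ij = 2(alpha_i, alpha_j)/(alpha_j, alpha_j); the resulting 6x6 Cartan matrix is
[[2, 0, -1, 0, 0, 0], [0, 2, 0, -1, 0, -1], [-2, 0, 2, 0, 0, -1], [0, -1, 0, 2, -1, 0], [0, 0, 0, -1, 2, 0], [0, -1, -1, 0, 0, 2]].
The roots have two lengths (squared-length ratio 2:1); the short ones are alpha_{1}. The associated Dynkin diagram is a chain of 6 nodes with a double edge at one end; the terminal node there is the unique short simple root (B_6), so the type is B_6 (the algebra so(13)).

B_6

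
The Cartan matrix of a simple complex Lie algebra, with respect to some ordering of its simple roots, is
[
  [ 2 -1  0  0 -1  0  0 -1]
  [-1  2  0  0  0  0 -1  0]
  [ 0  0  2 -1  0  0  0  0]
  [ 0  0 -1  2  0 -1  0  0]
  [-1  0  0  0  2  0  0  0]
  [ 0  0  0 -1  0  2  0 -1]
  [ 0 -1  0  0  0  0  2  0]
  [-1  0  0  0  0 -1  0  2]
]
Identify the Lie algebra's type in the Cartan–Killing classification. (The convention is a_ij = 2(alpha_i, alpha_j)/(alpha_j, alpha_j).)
E_8

The matrix has rank 8 with 2's on the diagonal. Reading the off-diagonal entries as Dynkin edges (a single edge where a_ij = a_ji = -1; a double or triple edge where a_ij * a_ji = 2 or 3), the diagram is a chain of 7 nodes with one extra node attached to the third node from one end (E_8). One simple-root ordering that puts it in standard form is (alpha_7, alpha_5, alpha_2, alpha_1, alpha_8, alpha_6, alpha_4, alpha_3). So the algebra is type E_8.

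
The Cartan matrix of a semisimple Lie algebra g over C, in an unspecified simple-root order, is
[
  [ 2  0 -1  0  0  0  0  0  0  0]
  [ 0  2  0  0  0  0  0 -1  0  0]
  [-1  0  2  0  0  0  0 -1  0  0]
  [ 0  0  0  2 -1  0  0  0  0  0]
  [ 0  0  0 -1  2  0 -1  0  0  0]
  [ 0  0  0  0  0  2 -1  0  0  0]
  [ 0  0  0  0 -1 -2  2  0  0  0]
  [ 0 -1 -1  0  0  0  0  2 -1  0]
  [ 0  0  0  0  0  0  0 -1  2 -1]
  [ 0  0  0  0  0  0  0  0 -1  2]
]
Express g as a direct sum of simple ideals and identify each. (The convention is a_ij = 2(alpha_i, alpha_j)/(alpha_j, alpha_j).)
The diagram associated to this matrix has two connected components: the simple roots {alpha_4, alpha_5, alpha_6, alpha_7} form a chain of 4 nodes with a double edge at one end; the terminal node there is the unique short simple root (B_4), and {alpha_1, alpha_2, alpha_3, alpha_8, alpha_9, alpha_10} form a chain of 5 nodes with one extra node attached to the third node from one end (E_6). A semisimple Lie algebra decomposes uniquely as the direct sum of simple ideals, one per connected component of its Dynkin diagram, so g ≅ B_4 ⊕ E_6 (dimension 36 + 78 = 114).

B_4 + E_6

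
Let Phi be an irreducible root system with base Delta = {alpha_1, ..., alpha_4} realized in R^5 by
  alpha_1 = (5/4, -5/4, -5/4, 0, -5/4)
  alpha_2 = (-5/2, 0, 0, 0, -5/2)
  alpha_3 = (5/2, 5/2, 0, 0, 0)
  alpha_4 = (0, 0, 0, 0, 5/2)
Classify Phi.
F_4

Compute the Cartan integers a_ij = 2(alpha_i, alpha_j)/(alpha_j, alpha_j); the resulting 4x4 Cartan matrix is
[[2, 0, 0, -1], [0, 2, -1, -2], [0, -1, 2, 0], [-1, -1, 0, 2]].
The roots have two lengths (squared-length ratio 2:1); the short ones are alpha_{1,4}. The associated Dynkin diagram is a chain of 4 nodes with a double edge between the middle two (F_4), so the type is F_4.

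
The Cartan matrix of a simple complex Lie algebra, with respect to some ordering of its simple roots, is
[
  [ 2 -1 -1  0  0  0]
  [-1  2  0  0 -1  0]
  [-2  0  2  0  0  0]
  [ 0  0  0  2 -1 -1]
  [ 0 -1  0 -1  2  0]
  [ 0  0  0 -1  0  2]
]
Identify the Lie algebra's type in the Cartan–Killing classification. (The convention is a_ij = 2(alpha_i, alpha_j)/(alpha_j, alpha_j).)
C6

The matrix has rank 6 with 2's on the diagonal. Reading the off-diagonal entries as Dynkin edges (a single edge where a_ij = a_ji = -1; a double or triple edge where a_ij * a_ji = 2 or 3), the diagram is a chain of 6 nodes with a double edge at one end; the terminal node there is the unique long simple root (C_6). One simple-root ordering that puts it in standard form is (alpha_6, alpha_4, alpha_5, alpha_2, alpha_1, alpha_3). So the algebra is type C_6, i.e. sp(12).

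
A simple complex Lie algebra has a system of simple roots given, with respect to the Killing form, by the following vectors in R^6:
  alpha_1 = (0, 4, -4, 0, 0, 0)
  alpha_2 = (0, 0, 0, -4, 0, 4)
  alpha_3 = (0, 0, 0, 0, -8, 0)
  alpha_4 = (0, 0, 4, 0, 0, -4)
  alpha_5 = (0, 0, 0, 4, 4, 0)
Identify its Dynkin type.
type C_5

Compute the Cartan integers a_ij = 2(alpha_i, alpha_j)/(alpha_j, alpha_j); the resulting 5x5 Cartan matrix is
[[2, 0, 0, -1, 0], [0, 2, 0, -1, -1], [0, 0, 2, 0, -2], [-1, -1, 0, 2, 0], [0, -1, -1, 0, 2]].
The roots have two lengths (squared-length ratio 2:1); the short ones are alpha_{1,2,4,5}. The associated Dynkin diagram is a chain of 5 nodes with a double edge at one end; the terminal node there is the unique long simple root (C_5), so the type is C_5 (the algebra sp(10)).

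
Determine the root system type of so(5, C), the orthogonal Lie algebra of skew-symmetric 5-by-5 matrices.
This is so(5) with 5 odd, which has dimension 5(5-1)/2 = 10 and rank (5-1)/2 = 2. In the classification of classical Lie algebras, the orthogonal algebra so(2n+1) in an odd number of variables has type B_n; here n = 2, so the Dynkin diagram is a chain of 2 nodes with a double edge at one end; the terminal node there is the unique short simple root (B_2). Hence the type is B_2.

type B_2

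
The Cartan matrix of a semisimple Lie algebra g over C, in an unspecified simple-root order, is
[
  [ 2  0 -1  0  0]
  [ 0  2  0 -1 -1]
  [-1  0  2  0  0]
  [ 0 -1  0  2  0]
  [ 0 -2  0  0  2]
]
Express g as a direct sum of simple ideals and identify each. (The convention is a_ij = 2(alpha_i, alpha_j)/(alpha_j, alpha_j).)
type A_2 + type C_3

The diagram associated to this matrix has two connected components: the simple roots {alpha_1, alpha_3} form a chain of 2 nodes with single edges (A_2), and {alpha_2, alpha_4, alpha_5} form a chain of 3 nodes with a double edge at one end; the terminal node there is the unique long simple root (C_3). A semisimple Lie algebra decomposes uniquely as the direct sum of simple ideals, one per connected component of its Dynkin diagram, so g ≅ A_2 ⊕ C_3 (dimension 8 + 21 = 29).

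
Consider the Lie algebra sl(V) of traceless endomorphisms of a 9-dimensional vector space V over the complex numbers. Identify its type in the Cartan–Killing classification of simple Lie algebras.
This is sl(9), which has dimension 9^2 - 1 = 80 and rank 9 - 1 = 8 (a Cartan subalgebra is the diagonal traceless matrices). In the classification of classical Lie algebras, the special linear algebra sl(n+1) has type A_n; here n = 8, so the Dynkin diagram is a chain of 8 nodes with single edges (A_8). Hence the type is A_8.

A8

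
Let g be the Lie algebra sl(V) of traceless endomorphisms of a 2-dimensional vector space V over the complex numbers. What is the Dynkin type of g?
A1

This is sl(2), which has dimension 2^2 - 1 = 3 and rank 2 - 1 = 1 (a Cartan subalgebra is the diagonal traceless matrices). In the classification of classical Lie algebras, the special linear algebra sl(n+1) has type A_n; here n = 1, so the Dynkin diagram is a chain of 1 nodes with single edges (A_1). Hence the type is A_1.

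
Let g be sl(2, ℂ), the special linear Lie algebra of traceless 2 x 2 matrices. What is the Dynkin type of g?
This is sl(2), which has dimension 2^2 - 1 = 3 and rank 2 - 1 = 1 (a Cartan subalgebra is the diagonal traceless matrices). In the classification of classical Lie algebras, the special linear algebra sl(n+1) has type A_n; here n = 1, so the Dynkin diagram is a chain of 1 nodes with single edges (A_1). Hence the type is A_1.

A1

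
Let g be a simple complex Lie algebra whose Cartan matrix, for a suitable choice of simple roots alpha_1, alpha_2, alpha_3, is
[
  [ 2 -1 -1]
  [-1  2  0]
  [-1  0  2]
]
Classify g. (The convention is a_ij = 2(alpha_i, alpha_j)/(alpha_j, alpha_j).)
A3

The matrix has rank 3 with 2's on the diagonal. Reading the off-diagonal entries as Dynkin edges (a single edge where a_ij = a_ji = -1; a double or triple edge where a_ij * a_ji = 2 or 3), the diagram is a chain of 3 nodes with single edges (A_3). One simple-root ordering that puts it in standard form is (alpha_2, alpha_1, alpha_3). So the algebra is type A_3, i.e. sl(4).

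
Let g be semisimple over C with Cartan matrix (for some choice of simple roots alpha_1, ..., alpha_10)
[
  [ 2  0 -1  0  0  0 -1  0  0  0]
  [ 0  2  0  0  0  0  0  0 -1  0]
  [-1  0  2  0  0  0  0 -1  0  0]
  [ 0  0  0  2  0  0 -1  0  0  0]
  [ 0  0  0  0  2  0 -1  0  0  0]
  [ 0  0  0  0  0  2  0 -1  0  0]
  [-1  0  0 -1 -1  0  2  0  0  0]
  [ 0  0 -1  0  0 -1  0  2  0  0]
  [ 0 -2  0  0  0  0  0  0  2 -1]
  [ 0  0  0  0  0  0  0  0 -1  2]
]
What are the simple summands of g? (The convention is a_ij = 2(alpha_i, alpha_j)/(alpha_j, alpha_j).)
The diagram associated to this matrix has two connected components: the simple roots {alpha_2, alpha_9, alpha_10} form a chain of 3 nodes with a double edge at one end; the terminal node there is the unique short simple root (B_3), and {alpha_1, alpha_3, alpha_4, alpha_5, alpha_6, alpha_7, alpha_8} form a chain of 5 nodes with a fork of two nodes at one end (D_7). A semisimple Lie algebra decomposes uniquely as the direct sum of simple ideals, one per connected component of its Dynkin diagram, so g ≅ B_3 ⊕ D_7 (dimension 21 + 91 = 112).

type B_3 ⊕ type D_7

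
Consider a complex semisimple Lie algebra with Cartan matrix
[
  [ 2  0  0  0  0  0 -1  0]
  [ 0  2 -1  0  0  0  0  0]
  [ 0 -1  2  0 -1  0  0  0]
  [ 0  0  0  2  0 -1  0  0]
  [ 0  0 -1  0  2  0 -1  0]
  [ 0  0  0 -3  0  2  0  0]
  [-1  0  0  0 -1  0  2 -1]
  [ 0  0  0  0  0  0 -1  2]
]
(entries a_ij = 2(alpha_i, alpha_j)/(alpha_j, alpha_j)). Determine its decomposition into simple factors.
The diagram associated to this matrix has two connected components: the simple roots {alpha_1, alpha_2, alpha_3, alpha_5, alpha_7, alpha_8} form a chain of 4 nodes with a fork of two nodes at one end (D_6), and {alpha_4, alpha_6} form two nodes joined by a triple edge (G_2). A semisimple Lie algebra decomposes uniquely as the direct sum of simple ideals, one per connected component of its Dynkin diagram, so g ≅ D_6 ⊕ G_2 (dimension 66 + 14 = 80).

D_6 (so(12)) + G_2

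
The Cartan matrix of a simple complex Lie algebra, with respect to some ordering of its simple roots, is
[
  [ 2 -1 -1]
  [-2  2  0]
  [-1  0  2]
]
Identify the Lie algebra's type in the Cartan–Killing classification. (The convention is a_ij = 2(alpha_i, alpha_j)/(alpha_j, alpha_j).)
The matrix has rank 3 with 2's on the diagonal. Reading the off-diagonal entries as Dynkin edges (a single edge where a_ij = a_ji = -1; a double or triple edge where a_ij * a_ji = 2 or 3), the diagram is a chain of 3 nodes with a double edge at one end; the terminal node there is the unique long simple root (C_3). One simple-root ordering that puts it in standard form is (alpha_3, alpha_1, alpha_2). So the algebra is type C_3, i.e. sp(6).

C_3 (sp(6))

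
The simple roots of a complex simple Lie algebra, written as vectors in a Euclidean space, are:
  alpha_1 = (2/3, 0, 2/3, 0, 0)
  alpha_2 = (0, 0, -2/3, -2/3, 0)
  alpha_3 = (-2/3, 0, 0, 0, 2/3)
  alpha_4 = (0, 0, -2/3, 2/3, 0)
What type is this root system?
Compute the Cartan integers a_ij = 2(alpha_i, alpha_j)/(alpha_j, alpha_j); the resulting 4x4 Cartan matrix is
[[2, -1, -1, -1], [-1, 2, 0, 0], [-1, 0, 2, 0], [-1, 0, 0, 2]].
All simple roots have the same length, so the diagram is simply laced. The associated Dynkin diagram is a chain of 2 nodes with a fork of two nodes at one end (D_4), so the type is D_4 (the algebra so(8)).

D_4 (so(8))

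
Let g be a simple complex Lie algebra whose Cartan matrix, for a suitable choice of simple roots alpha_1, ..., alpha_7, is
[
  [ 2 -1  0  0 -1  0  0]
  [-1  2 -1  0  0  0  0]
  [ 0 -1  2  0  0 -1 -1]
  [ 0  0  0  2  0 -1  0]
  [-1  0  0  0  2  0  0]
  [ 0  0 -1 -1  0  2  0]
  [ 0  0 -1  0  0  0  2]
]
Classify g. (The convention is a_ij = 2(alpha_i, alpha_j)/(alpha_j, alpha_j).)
type E_7

The matrix has rank 7 with 2's on the diagonal. Reading the off-diagonal entries as Dynkin edges (a single edge where a_ij = a_ji = -1; a double or triple edge where a_ij * a_ji = 2 or 3), the diagram is a chain of 6 nodes with one extra node attached to the third node from one end (E_7). One simple-root ordering that puts it in standard form is (alpha_4, alpha_7, alpha_6, alpha_3, alpha_2, alpha_1, alpha_5). So the algebra is type E_7.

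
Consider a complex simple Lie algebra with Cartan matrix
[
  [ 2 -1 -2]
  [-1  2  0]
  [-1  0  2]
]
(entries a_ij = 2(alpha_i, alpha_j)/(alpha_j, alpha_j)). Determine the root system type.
The matrix has rank 3 with 2's on the diagonal. Reading the off-diagonal entries as Dynkin edges (a single edge where a_ij = a_ji = -1; a double or triple edge where a_ij * a_ji = 2 or 3), the diagram is a chain of 3 nodes with a double edge at one end; the terminal node there is the unique short simple root (B_3). One simple-root ordering that puts it in standard form is (alpha_2, alpha_1, alpha_3). So the algebra is type B_3, i.e. so(7).

type B_3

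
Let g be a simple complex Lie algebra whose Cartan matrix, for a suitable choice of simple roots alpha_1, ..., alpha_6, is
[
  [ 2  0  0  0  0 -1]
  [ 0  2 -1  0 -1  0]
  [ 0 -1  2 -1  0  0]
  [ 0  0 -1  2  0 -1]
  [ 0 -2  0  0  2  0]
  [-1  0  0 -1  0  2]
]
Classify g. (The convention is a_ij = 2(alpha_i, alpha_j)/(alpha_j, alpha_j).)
The matrix has rank 6 with 2's on the diagonal. Reading the off-diagonal entries as Dynkin edges (a single edge where a_ij = a_ji = -1; a double or triple edge where a_ij * a_ji = 2 or 3), the diagram is a chain of 6 nodes with a double edge at one end; the terminal node there is the unique long simple root (C_6). One simple-root ordering that puts it in standard form is (alpha_1, alpha_6, alpha_4, alpha_3, alpha_2, alpha_5). So the algebra is type C_6, i.e. sp(12).

type C_6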